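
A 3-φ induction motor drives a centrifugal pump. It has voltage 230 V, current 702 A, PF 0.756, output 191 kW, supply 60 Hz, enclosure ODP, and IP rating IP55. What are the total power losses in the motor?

20.4 kW

P_in = √3·V·I·cosφ = 1.732×230×702×0.756 = 211414 W
P_out = 191000 W
Losses = P_in − P_out = 211414 − 191000 = 20414 W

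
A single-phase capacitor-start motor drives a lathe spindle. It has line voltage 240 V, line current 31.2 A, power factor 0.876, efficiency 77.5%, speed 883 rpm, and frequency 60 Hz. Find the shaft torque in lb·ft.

40.5 lb·ft

P_in = V·I·cosφ = 240 × 31.2 × 0.876 = 6559 W
P_out = η·P_in = 0.775 × 6559 = 5083 W
n = 883 rpm
ω = 2π×883/60 = 92.47 rad/s
τ = P_out/ω = 5083/92.47 = 54.97 N·m
In lb·ft: 54.97/1.356 = 40.5 lb·ft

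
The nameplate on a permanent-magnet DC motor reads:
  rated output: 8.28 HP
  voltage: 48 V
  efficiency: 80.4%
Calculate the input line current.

P_out = 8.28 × 746 = 6177 W
P_in = P_out / η = 6177 / 0.804 = 7683 W
I = P_in / V = 7683 / 48 = 160 A

160 A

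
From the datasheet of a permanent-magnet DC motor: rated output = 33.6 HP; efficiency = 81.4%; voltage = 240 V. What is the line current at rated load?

128 A

P_out = 33.6 × 746 = 25066 W
P_in = P_out / η = 25066 / 0.814 = 30794 W
I = P_in / V = 30794 / 240 = 128 A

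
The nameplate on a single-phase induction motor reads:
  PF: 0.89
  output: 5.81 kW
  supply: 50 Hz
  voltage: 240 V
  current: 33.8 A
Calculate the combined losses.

P_in = V·I·cosφ = 240×33.8×0.89 = 7220 W
P_out = 5810 W
Losses = P_in − P_out = 7220 − 5810 = 1410 W

1.41 kW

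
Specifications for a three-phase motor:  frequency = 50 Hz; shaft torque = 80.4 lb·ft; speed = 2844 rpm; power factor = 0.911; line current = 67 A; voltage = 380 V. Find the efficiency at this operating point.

80.8 %

τ = 80.4 lb·ft × 1.356 = 109 N·m
ω = 2π × 2844/60 = 297.8 rad/s; P_out = τω = 109 × 297.8 = 32460 W
P_in = √3·V_L·I_L·cosφ = 1.732 × 380 × 67 × 0.911 = 40172 W
η = P_out / P_in = 32460 / 40172 = 0.808 = 80.8%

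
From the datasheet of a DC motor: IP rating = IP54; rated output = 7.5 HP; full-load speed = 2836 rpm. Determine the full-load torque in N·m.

18.8 N·m

P_out = 7.5 × 746 = 5595 W
ω = 2π × 2836/60 = 297 rad/s
τ = P_out/ω = 5595/297 = 18.8 N·m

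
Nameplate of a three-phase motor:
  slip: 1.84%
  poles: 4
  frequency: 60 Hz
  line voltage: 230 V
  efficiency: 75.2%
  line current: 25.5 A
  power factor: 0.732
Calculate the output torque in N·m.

30.2 N·m

P_in = √3·V·I·cosφ = 1.732 × 230 × 25.5 × 0.732 = 7436 W
P_out = η·P_in = 0.752 × 7436 = 5592 W
n_s = 120×60/4 = 1800 rpm; n = 1800×(1−0.0184) = 1767 rpm
ω = 2π×1767/60 = 185 rad/s
τ = P_out/ω = 5592/185 = 30.2 N·m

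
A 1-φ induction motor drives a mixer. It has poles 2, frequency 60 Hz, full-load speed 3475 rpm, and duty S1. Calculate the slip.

3.47 %

n_s = 120f/p = 120×60/2 = 3600 rpm
s = (n_s − n)/n_s = (3600 − 3475)/3600 = 0.0347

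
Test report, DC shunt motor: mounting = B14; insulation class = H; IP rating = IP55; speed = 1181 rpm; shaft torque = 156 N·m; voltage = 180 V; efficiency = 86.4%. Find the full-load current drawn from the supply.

124 A

ω = 2π×1181/60 = 123.7 rad/s; P_out = τω = 156 × 123.7 = 19297 W
P_in = P_out / η = 19297 / 0.864 = 22334 W
I = P_in / V = 22334 / 180 = 124 A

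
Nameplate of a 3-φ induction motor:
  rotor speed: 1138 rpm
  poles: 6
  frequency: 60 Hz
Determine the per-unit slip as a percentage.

n_s = 120f/p = 120×60/6 = 1200 rpm
s = (n_s − n)/n_s = (1200 − 1138)/1200 = 0.0517

5.17 %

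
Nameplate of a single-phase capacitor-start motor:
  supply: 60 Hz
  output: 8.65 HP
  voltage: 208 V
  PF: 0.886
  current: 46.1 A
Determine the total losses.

P_in = V·I·cosφ = 208×46.1×0.886 = 8496 W
P_out = 8.65×746 = 6453 W
Losses = P_in − P_out = 8496 − 6453 = 2043 W

2040 W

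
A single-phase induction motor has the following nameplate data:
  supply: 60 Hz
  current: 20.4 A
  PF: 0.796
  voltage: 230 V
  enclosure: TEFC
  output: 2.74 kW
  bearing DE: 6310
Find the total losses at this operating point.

P_in = V·I·cosφ = 230×20.4×0.796 = 3735 W
P_out = 2740 W
Losses = P_in − P_out = 3735 − 2740 = 995 W

995 W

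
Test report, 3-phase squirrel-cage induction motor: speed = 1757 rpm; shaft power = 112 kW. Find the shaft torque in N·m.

ω = 2π × 1757/60 = 184 rad/s
τ = P/ω = 112000/184 = 609 N·m

609 N·m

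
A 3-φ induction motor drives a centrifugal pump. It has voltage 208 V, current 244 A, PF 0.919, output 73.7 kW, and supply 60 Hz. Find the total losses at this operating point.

7080 W

P_in = √3·V·I·cosφ = 1.732×208×244×0.919 = 80782 W
P_out = 73700 W
Losses = P_in − P_out = 80782 − 73700 = 7082 W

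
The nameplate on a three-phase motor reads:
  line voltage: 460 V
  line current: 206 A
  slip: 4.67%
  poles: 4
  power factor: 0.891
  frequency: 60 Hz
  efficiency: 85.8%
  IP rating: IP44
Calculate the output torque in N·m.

P_in = √3·V·I·cosφ = 1.732 × 460 × 206 × 0.891 = 146235 W
P_out = η·P_in = 0.858 × 146235 = 125470 W
n_s = 120×60/4 = 1800 rpm; n = 1800×(1−0.0467) = 1716 rpm
ω = 2π×1716/60 = 179.7 rad/s
τ = P_out/ω = 125470/179.7 = 698 N·m

698 N·m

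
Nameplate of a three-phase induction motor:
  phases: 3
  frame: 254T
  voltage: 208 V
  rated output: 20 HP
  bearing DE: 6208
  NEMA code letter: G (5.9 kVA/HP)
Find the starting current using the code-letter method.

S_LR = 5.9 × 20 = 118 kVA
I_LR = S_LR/(√3·V_L) = 118000/(1.732×208) = 328 A

328 A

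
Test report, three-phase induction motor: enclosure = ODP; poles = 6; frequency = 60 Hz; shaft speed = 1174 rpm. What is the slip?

2.17 %

n_s = 120f/p = 120×60/6 = 1200 rpm
s = (n_s − n)/n_s = (1200 − 1174)/1200 = 0.0217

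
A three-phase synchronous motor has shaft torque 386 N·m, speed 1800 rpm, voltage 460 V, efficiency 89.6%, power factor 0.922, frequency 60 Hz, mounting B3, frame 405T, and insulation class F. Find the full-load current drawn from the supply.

ω = 2π×1800/60 = 188.5 rad/s; P_out = τω = 386 × 188.5 = 72761 W
P_in = P_out / η = 72761 / 0.896 = 81206 W
I_L = P_in / (√3·V_L·cosφ) = 81206 / (1.732 × 460 × 0.922) = 111 A

111 A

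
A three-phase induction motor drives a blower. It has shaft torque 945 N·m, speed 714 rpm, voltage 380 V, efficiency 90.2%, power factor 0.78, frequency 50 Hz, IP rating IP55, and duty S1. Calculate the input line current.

ω = 2π×714/60 = 74.77 rad/s; P_out = τω = 945 × 74.77 = 70658 W
P_in = P_out / η = 70658 / 0.902 = 78335 W
I_L = P_in / (√3·V_L·cosφ) = 78335 / (1.732 × 380 × 0.78) = 153 A

153 A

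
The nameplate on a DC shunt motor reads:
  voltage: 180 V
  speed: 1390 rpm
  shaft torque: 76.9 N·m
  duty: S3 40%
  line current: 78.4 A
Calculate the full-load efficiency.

ω = 2π × 1390/60 = 145.6 rad/s; P_out = τω = 76.9 × 145.6 = 11197 W
P_in = V·I = 180 × 78.4 = 14112 W
η = P_out / P_in = 11197 / 14112 = 0.793 = 79.3%

79.3 %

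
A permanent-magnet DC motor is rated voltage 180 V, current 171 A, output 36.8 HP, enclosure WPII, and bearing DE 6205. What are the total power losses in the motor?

3.33 kW

P_in = V·I = 180×171 = 30780 W
P_out = 36.8×746 = 27453 W
Losses = P_in − P_out = 30780 − 27453 = 3327 W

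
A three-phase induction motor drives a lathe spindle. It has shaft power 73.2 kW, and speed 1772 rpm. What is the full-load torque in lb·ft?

ω = 2π × 1772/60 = 185.6 rad/s
τ = P/ω = 73200/185.6 = 394.4 N·m
In lb·ft: 394.4/1.356 = 291 lb·ft

291 lb·ft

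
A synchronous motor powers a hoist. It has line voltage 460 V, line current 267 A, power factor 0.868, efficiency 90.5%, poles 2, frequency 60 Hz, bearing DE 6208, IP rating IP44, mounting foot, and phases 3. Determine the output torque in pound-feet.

P_in = √3·V·I·cosφ = 1.732 × 460 × 267 × 0.868 = 184645 W
P_out = η·P_in = 0.905 × 184645 = 167104 W
n = n_s = 120×60/2 = 3600 rpm (synchronous)
ω = 2π×3600/60 = 377 rad/s
τ = P_out/ω = 167104/377 = 443.2 N·m
In lb·ft: 443.2/1.356 = 327 lb·ft

327 lb·ft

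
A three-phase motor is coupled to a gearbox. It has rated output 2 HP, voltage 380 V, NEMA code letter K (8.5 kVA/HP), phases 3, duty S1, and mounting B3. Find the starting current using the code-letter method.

25.8 A

S_LR = 8.5 × 2 = 17 kVA
I_LR = S_LR/(√3·V_L) = 17000/(1.732×380) = 25.8 A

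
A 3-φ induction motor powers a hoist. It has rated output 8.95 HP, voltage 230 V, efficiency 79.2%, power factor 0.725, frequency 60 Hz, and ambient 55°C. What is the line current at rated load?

P_out = 8.95 × 746 = 6677 W
P_in = P_out / η = 6677 / 0.792 = 8431 W
I_L = P_in / (√3·V_L·cosφ) = 8431 / (1.732 × 230 × 0.725) = 29.2 A

29.2 A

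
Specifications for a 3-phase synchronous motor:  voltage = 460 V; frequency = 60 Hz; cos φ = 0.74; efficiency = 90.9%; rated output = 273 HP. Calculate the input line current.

380 A

P_out = 273 × 746 = 203658 W
P_in = P_out / η = 203658 / 0.909 = 224046 W
I_L = P_in / (√3·V_L·cosφ) = 224046 / (1.732 × 460 × 0.74) = 380 A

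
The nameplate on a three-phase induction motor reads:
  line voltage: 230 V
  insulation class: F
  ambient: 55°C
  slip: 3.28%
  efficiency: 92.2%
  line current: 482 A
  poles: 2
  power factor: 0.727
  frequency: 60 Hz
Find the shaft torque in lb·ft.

260 lb·ft

P_in = √3·V·I·cosφ = 1.732 × 230 × 482 × 0.727 = 139591 W
P_out = η·P_in = 0.922 × 139591 = 128703 W
n_s = 120×60/2 = 3600 rpm; n = 3600×(1−0.0328) = 3482 rpm
ω = 2π×3482/60 = 364.6 rad/s
τ = P_out/ω = 128703/364.6 = 353 N·m
In lb·ft: 353/1.356 = 260 lb·ft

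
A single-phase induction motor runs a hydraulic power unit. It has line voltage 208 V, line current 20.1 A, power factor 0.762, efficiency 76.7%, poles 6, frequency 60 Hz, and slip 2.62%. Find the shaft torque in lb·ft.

P_in = V·I·cosφ = 208 × 20.1 × 0.762 = 3186 W
P_out = η·P_in = 0.767 × 3186 = 2444 W
n_s = 120×60/6 = 1200 rpm; n = 1200×(1−0.0262) = 1169 rpm
ω = 2π×1169/60 = 122.4 rad/s
τ = P_out/ω = 2444/122.4 = 19.97 N·m
In lb·ft: 19.97/1.356 = 14.7 lb·ft

14.7 lb·ft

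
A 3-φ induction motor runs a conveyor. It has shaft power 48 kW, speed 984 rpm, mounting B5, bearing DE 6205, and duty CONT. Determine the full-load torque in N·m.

466 N·m

ω = 2π × 984/60 = 103 rad/s
τ = P/ω = 48000/103 = 466 N·m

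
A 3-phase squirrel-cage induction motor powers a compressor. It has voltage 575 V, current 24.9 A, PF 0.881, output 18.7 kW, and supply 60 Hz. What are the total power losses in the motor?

P_in = √3·V·I·cosφ = 1.732×575×24.9×0.881 = 21847 W
P_out = 18700 W
Losses = P_in − P_out = 21847 − 18700 = 3147 W

3150 W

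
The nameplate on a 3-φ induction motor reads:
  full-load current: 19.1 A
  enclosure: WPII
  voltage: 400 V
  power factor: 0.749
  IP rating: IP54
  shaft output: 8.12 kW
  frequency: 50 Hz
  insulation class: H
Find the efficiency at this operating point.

81.9 %

P_out = 8.12 kW = 8120 W
P_in = √3·V_L·I_L·cosφ = 1.732 × 400 × 19.1 × 0.749 = 9911 W
η = P_out / P_in = 8120 / 9911 = 0.819 = 81.9%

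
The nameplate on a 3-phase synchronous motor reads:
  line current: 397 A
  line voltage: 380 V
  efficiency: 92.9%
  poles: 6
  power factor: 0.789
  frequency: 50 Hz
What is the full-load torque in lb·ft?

P_in = √3·V·I·cosφ = 1.732 × 380 × 397 × 0.789 = 206157 W
P_out = η·P_in = 0.929 × 206157 = 191520 W
n = n_s = 120×50/6 = 1000 rpm (synchronous)
ω = 2π×1000/60 = 104.7 rad/s
τ = P_out/ω = 191520/104.7 = 1829 N·m
In lb·ft: 1829/1.356 = 1350 lb·ft

1350 lb·ft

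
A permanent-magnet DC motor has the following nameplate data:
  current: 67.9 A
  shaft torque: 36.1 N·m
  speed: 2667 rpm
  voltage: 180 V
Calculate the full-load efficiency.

82.5 %

ω = 2π × 2667/60 = 279.3 rad/s; P_out = τω = 36.1 × 279.3 = 10083 W
P_in = V·I = 180 × 67.9 = 12222 W
η = P_out / P_in = 10083 / 12222 = 0.825 = 82.5%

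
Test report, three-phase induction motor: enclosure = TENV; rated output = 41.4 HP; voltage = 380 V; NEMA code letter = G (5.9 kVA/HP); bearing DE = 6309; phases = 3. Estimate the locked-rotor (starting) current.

S_LR = 5.9 × 41.4 = 244.26 kVA
I_LR = S_LR/(√3·V_L) = 244260/(1.732×380) = 371 A

371 A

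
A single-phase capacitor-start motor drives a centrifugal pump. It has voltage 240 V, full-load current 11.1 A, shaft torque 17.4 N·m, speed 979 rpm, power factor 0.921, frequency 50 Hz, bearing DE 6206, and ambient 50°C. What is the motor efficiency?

ω = 2π × 979/60 = 102.5 rad/s; P_out = τω = 17.4 × 102.5 = 1784 W
P_in = V·I·cosφ = 240 × 11.1 × 0.921 = 2454 W
η = P_out / P_in = 1784 / 2454 = 0.727 = 72.7%

72.7 %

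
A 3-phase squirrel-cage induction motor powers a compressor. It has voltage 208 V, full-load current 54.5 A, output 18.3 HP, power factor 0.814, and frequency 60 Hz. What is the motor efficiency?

P_out = 18.3 × 746 = 13652 W
P_in = √3·V_L·I_L·cosφ = 1.732 × 208 × 54.5 × 0.814 = 15982 W
η = P_out / P_in = 13652 / 15982 = 0.854 = 85.4%

85.4 %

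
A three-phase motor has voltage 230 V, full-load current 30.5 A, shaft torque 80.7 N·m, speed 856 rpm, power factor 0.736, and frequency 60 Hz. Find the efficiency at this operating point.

ω = 2π × 856/60 = 89.64 rad/s; P_out = τω = 80.7 × 89.64 = 7234 W
P_in = √3·V_L·I_L·cosφ = 1.732 × 230 × 30.5 × 0.736 = 8942 W
η = P_out / P_in = 7234 / 8942 = 0.809 = 80.9%

80.9 %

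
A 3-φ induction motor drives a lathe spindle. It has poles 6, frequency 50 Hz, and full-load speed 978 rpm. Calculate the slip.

2.20 %

n_s = 120f/p = 120×50/6 = 1000 rpm
s = (n_s − n)/n_s = (1000 − 978)/1000 = 0.0220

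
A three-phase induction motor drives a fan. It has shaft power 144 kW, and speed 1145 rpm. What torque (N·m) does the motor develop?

1200 N·m

ω = 2π × 1145/60 = 119.9 rad/s
τ = P/ω = 144000/119.9 = 1200 N·m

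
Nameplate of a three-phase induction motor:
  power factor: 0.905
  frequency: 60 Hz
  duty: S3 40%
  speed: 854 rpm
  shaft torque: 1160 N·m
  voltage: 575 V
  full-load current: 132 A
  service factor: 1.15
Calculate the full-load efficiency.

ω = 2π × 854/60 = 89.43 rad/s; P_out = τω = 1160 × 89.43 = 103739 W
P_in = √3·V_L·I_L·cosφ = 1.732 × 575 × 132 × 0.905 = 118970 W
η = P_out / P_in = 103739 / 118970 = 0.872 = 87.2%

87.2 %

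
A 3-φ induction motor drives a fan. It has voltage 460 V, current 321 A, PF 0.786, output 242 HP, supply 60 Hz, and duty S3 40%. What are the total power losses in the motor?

P_in = √3·V·I·cosφ = 1.732×460×321×0.786 = 201017 W
P_out = 242×746 = 180532 W
Losses = P_in − P_out = 201017 − 180532 = 20485 W

20500 W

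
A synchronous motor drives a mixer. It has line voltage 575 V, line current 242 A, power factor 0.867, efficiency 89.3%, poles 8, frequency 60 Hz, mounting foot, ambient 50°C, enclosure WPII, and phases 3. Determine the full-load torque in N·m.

1980 N·m

P_in = √3·V·I·cosφ = 1.732 × 575 × 242 × 0.867 = 208954 W
P_out = η·P_in = 0.893 × 208954 = 186596 W
n = n_s = 120×60/8 = 900 rpm (synchronous)
ω = 2π×900/60 = 94.25 rad/s
τ = P_out/ω = 186596/94.25 = 1980 N·m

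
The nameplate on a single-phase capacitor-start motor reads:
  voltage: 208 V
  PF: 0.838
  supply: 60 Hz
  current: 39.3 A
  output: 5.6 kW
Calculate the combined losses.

P_in = V·I·cosφ = 208×39.3×0.838 = 6850 W
P_out = 5600 W
Losses = P_in − P_out = 6850 − 5600 = 1250 W

1.25 kW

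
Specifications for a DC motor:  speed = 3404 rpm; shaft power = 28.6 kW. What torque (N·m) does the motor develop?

ω = 2π × 3404/60 = 356.5 rad/s
τ = P/ω = 28600/356.5 = 80.2 N·m

80.2 N·m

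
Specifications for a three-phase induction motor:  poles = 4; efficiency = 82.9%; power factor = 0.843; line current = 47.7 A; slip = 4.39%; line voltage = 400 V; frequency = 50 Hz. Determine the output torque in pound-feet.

P_in = √3·V·I·cosφ = 1.732 × 400 × 47.7 × 0.843 = 27858 W
P_out = η·P_in = 0.829 × 27858 = 23094 W
n_s = 120×50/4 = 1500 rpm; n = 1500×(1−0.0439) = 1434 rpm
ω = 2π×1434/60 = 150.2 rad/s
τ = P_out/ω = 23094/150.2 = 153.8 N·m
In lb·ft: 153.8/1.356 = 113 lb·ft

113 lb·ft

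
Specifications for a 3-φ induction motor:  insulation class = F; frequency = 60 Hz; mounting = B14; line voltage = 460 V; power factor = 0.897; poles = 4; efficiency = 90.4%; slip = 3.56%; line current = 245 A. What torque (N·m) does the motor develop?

871 N·m

P_in = √3·V·I·cosφ = 1.732 × 460 × 245 × 0.897 = 175091 W
P_out = η·P_in = 0.904 × 175091 = 158282 W
n_s = 120×60/4 = 1800 rpm; n = 1800×(1−0.0356) = 1736 rpm
ω = 2π×1736/60 = 181.8 rad/s
τ = P_out/ω = 158282/181.8 = 871 N·m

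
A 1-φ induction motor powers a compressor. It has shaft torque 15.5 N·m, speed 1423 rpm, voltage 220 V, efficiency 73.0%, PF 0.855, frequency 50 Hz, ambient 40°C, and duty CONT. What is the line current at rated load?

ω = 2π×1423/60 = 149 rad/s; P_out = τω = 15.5 × 149 = 2310 W
P_in = P_out / η = 2310 / 0.730 = 3164 W
I = P_in / (V·cosφ) = 3164 / (220 × 0.855) = 16.8 A

16.8 A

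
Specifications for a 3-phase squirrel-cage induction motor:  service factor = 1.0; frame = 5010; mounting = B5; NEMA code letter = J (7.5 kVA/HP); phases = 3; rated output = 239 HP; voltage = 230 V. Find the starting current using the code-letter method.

4500 A

S_LR = 7.5 × 239 = 1792.5 kVA
I_LR = S_LR/(√3·V_L) = 1792500/(1.732×230) = 4500 A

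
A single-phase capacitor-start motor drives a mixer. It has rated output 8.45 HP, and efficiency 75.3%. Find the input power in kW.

P_out = 8.45 × 746 = 6304 W
P_in = P_out/η = 6304/0.753 = 8372 W = 8.37 kW

8.37 kW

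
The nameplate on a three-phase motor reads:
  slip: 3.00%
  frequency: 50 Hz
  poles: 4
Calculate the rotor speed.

n_s = 120f/p = 120×50/4 = 1500 rpm
n = n_s(1 − s) = 1500 × (1 − 0.03) = 1455 rpm

1455 rpm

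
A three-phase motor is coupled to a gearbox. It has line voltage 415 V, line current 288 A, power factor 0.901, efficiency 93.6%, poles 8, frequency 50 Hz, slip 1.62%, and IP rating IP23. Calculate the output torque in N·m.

P_in = √3·V·I·cosφ = 1.732 × 415 × 288 × 0.901 = 186515 W
P_out = η·P_in = 0.936 × 186515 = 174578 W
n_s = 120×50/8 = 750 rpm; n = 750×(1−0.0162) = 738 rpm
ω = 2π×738/60 = 77.28 rad/s
τ = P_out/ω = 174578/77.28 = 2260 N·m

2260 N·m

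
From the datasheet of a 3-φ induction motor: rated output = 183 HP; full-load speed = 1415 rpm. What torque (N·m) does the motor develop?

921 N·m

P_out = 183 × 746 = 136518 W
ω = 2π × 1415/60 = 148.2 rad/s
τ = P_out/ω = 136518/148.2 = 921 N·m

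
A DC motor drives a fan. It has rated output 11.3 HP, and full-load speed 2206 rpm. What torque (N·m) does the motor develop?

P_out = 11.3 × 746 = 8430 W
ω = 2π × 2206/60 = 231 rad/s
τ = P_out/ω = 8430/231 = 36.5 N·m

36.5 N·m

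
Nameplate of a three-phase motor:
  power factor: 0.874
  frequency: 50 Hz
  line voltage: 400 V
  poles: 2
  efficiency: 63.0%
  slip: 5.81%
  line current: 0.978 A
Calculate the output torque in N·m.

1.26 N·m

P_in = √3·V·I·cosφ = 1.732 × 400 × 0.978 × 0.874 = 592 W
P_out = η·P_in = 0.63 × 592 = 373 W
n_s = 120×50/2 = 3000 rpm; n = 3000×(1−0.0581) = 2826 rpm
ω = 2π×2826/60 = 295.9 rad/s
τ = P_out/ω = 373/295.9 = 1.26 N·m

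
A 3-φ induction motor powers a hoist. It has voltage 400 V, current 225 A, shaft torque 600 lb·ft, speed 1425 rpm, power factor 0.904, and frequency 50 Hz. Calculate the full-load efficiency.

86.1 %

τ = 600 lb·ft × 1.356 = 813.6 N·m
ω = 2π × 1425/60 = 149.2 rad/s; P_out = τω = 813.6 × 149.2 = 121389 W
P_in = √3·V_L·I_L·cosφ = 1.732 × 400 × 225 × 0.904 = 140916 W
η = P_out / P_in = 121389 / 140916 = 0.861 = 86.1%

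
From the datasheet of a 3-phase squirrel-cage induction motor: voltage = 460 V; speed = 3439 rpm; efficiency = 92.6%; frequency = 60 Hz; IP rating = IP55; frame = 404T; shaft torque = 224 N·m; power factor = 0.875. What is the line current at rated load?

125 A

ω = 2π×3439/60 = 360.1 rad/s; P_out = τω = 224 × 360.1 = 80662 W
P_in = P_out / η = 80662 / 0.926 = 87108 W
I_L = P_in / (√3·V_L·cosφ) = 87108 / (1.732 × 460 × 0.875) = 125 A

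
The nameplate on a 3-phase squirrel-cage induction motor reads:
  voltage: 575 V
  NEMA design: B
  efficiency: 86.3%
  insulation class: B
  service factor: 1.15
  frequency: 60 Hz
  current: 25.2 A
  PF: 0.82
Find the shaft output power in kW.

P_in = √3·V·I·cosφ = 1.732 × 575 × 25.2 × 0.82 = 20579 W
P_out = η·P_in = 0.863 × 20579 = 17760 W

17.8 kW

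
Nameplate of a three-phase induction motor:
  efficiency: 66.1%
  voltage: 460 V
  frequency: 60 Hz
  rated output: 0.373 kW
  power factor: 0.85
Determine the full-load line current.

P_out = 0.373 kW = 373 W
P_in = P_out / η = 373 / 0.661 = 564 W
I_L = P_in / (√3·V_L·cosφ) = 564 / (1.732 × 460 × 0.85) = 0.833 A

0.833 A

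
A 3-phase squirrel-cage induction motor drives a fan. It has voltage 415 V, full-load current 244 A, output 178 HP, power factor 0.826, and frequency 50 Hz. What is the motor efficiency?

91.7 %

P_out = 178 × 746 = 132788 W
P_in = √3·V_L·I_L·cosφ = 1.732 × 415 × 244 × 0.826 = 144866 W
η = P_out / P_in = 132788 / 144866 = 0.917 = 91.7%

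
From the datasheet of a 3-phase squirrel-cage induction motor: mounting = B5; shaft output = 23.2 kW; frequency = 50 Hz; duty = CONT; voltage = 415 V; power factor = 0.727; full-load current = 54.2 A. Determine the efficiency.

P_out = 23.2 kW = 23200 W
P_in = √3·V_L·I_L·cosφ = 1.732 × 415 × 54.2 × 0.727 = 28322 W
η = P_out / P_in = 23200 / 28322 = 0.819 = 81.9%

81.9 %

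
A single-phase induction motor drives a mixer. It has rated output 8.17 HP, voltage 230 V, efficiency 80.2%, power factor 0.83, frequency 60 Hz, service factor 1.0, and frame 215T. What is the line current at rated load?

39.8 A

P_out = 8.17 × 746 = 6095 W
P_in = P_out / η = 6095 / 0.802 = 7600 W
I = P_in / (V·cosφ) = 7600 / (230 × 0.83) = 39.8 A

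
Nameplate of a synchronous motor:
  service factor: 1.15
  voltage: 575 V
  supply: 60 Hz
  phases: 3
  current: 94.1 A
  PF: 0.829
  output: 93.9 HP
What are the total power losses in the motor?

P_in = √3·V·I·cosφ = 1.732×575×94.1×0.829 = 77689 W
P_out = 93.9×746 = 70049 W
Losses = P_in − P_out = 77689 − 70049 = 7640 W

7.64 kW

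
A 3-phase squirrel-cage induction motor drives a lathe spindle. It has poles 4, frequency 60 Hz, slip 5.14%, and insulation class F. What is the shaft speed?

n_s = 120f/p = 120×60/4 = 1800 rpm
n = n_s(1 − s) = 1800 × (1 − 0.0514) = 1707 rpm

1707 rpm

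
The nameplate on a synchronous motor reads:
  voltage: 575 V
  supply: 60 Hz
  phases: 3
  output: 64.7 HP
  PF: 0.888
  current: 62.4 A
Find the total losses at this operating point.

P_in = √3·V·I·cosφ = 1.732×575×62.4×0.888 = 55184 W
P_out = 64.7×746 = 48266 W
Losses = P_in − P_out = 55184 − 48266 = 6918 W

6920 W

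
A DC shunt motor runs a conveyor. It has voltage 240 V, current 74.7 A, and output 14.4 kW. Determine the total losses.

P_in = V·I = 240×74.7 = 17928 W
P_out = 14400 W
Losses = P_in − P_out = 17928 − 14400 = 3528 W

3.53 kW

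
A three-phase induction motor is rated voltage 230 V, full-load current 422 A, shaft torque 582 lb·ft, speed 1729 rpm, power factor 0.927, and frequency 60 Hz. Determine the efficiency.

τ = 582 lb·ft × 1.356 = 789.2 N·m
ω = 2π × 1729/60 = 181.1 rad/s; P_out = τω = 789.2 × 181.1 = 142924 W
P_in = √3·V_L·I_L·cosφ = 1.732 × 230 × 422 × 0.927 = 155836 W
η = P_out / P_in = 142924 / 155836 = 0.917 = 91.7%

91.7 %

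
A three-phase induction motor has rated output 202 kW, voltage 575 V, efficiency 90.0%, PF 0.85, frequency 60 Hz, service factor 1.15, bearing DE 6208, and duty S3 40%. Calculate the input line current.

P_out = 202 kW = 202000 W
P_in = P_out / η = 202000 / 0.900 = 224444 W
I_L = P_in / (√3·V_L·cosφ) = 224444 / (1.732 × 575 × 0.85) = 265 A

265 A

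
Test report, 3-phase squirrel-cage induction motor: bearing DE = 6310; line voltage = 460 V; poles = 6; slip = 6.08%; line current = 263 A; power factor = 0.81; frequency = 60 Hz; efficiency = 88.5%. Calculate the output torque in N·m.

1270 N·m

P_in = √3·V·I·cosφ = 1.732 × 460 × 263 × 0.81 = 169725 W
P_out = η·P_in = 0.885 × 169725 = 150207 W
n_s = 120×60/6 = 1200 rpm; n = 1200×(1−0.0608) = 1127 rpm
ω = 2π×1127/60 = 118 rad/s
τ = P_out/ω = 150207/118 = 1270 N·m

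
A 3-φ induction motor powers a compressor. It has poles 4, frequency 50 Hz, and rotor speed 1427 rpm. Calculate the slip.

n_s = 120f/p = 120×50/4 = 1500 rpm
s = (n_s − n)/n_s = (1500 − 1427)/1500 = 0.0487

4.87 %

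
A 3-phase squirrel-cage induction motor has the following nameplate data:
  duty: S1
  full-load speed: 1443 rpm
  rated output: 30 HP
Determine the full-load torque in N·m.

P_out = 30 × 746 = 22380 W
ω = 2π × 1443/60 = 151.1 rad/s
τ = P_out/ω = 22380/151.1 = 148 N·m

148 N·m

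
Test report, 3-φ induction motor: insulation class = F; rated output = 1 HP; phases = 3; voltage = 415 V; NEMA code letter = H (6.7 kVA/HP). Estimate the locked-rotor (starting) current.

S_LR = 6.7 × 1 = 6.7 kVA
I_LR = S_LR/(√3·V_L) = 6700/(1.732×415) = 9.32 A

9.32 A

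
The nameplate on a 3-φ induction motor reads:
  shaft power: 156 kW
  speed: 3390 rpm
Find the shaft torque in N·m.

ω = 2π × 3390/60 = 355 rad/s
τ = P/ω = 156000/355 = 439 N·m

439 N·m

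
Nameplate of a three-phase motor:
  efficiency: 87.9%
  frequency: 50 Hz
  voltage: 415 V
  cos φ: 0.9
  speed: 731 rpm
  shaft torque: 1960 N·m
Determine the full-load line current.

264 A

ω = 2π×731/60 = 76.55 rad/s; P_out = τω = 1960 × 76.55 = 150038 W
P_in = P_out / η = 150038 / 0.879 = 170692 W
I_L = P_in / (√3·V_L·cosφ) = 170692 / (1.732 × 415 × 0.9) = 264 A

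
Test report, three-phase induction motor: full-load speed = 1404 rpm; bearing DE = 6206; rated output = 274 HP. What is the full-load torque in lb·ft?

P_out = 274 × 746 = 204404 W
ω = 2π × 1404/60 = 147 rad/s
τ = P_out/ω = 204404/147 = 1391 N·m
In lb·ft: 1391/1.356 = 1030 lb·ft

1030 lb·ft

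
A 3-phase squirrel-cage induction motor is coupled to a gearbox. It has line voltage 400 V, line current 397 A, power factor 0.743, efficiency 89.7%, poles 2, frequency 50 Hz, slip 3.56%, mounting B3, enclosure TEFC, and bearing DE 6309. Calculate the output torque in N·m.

605 N·m

P_in = √3·V·I·cosφ = 1.732 × 400 × 397 × 0.743 = 204356 W
P_out = η·P_in = 0.897 × 204356 = 183307 W
n_s = 120×50/2 = 3000 rpm; n = 3000×(1−0.0356) = 2893 rpm
ω = 2π×2893/60 = 303 rad/s
τ = P_out/ω = 183307/303 = 605 N·m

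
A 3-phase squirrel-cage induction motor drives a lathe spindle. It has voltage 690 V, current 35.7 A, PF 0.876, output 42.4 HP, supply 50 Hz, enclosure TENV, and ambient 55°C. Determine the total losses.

5740 W

P_in = √3·V·I·cosφ = 1.732×690×35.7×0.876 = 37374 W
P_out = 42.4×746 = 31630 W
Losses = P_in − P_out = 37374 − 31630 = 5744 W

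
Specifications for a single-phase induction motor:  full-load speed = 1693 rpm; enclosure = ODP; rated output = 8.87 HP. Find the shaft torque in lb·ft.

27.5 lb·ft

P_out = 8.87 × 746 = 6617 W
ω = 2π × 1693/60 = 177.3 rad/s
τ = P_out/ω = 6617/177.3 = 37.32 N·m
In lb·ft: 37.32/1.356 = 27.5 lb·ft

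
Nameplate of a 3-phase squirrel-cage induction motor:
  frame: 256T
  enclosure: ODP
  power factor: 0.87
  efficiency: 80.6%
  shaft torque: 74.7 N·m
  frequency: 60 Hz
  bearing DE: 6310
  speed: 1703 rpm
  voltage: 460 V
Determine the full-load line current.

ω = 2π×1703/60 = 178.3 rad/s; P_out = τω = 74.7 × 178.3 = 13319 W
P_in = P_out / η = 13319 / 0.806 = 16525 W
I_L = P_in / (√3·V_L·cosφ) = 16525 / (1.732 × 460 × 0.87) = 23.8 A

23.8 A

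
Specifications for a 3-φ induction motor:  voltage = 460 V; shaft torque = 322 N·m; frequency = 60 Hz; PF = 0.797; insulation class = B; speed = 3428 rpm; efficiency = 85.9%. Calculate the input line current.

212 A

ω = 2π×3428/60 = 359 rad/s; P_out = τω = 322 × 359 = 115598 W
P_in = P_out / η = 115598 / 0.859 = 134573 W
I_L = P_in / (√3·V_L·cosφ) = 134573 / (1.732 × 460 × 0.797) = 212 A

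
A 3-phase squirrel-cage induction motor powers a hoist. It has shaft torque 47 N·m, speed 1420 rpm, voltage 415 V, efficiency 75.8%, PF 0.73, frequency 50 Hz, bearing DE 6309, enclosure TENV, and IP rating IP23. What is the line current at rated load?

ω = 2π×1420/60 = 148.7 rad/s; P_out = τω = 47 × 148.7 = 6989 W
P_in = P_out / η = 6989 / 0.758 = 9220 W
I_L = P_in / (√3·V_L·cosφ) = 9220 / (1.732 × 415 × 0.73) = 17.6 A

17.6 A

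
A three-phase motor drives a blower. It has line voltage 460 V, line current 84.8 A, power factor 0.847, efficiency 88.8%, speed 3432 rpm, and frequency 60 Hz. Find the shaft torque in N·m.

P_in = √3·V·I·cosφ = 1.732 × 460 × 84.8 × 0.847 = 57225 W
P_out = η·P_in = 0.888 × 57225 = 50816 W
n = 3432 rpm
ω = 2π×3432/60 = 359.4 rad/s
τ = P_out/ω = 50816/359.4 = 141 N·m

141 N·m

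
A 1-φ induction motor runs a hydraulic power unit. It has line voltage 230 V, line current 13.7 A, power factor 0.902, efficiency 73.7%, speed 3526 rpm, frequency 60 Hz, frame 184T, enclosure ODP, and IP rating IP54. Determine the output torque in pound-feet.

P_in = V·I·cosφ = 230 × 13.7 × 0.902 = 2842 W
P_out = η·P_in = 0.737 × 2842 = 2095 W
n = 3526 rpm
ω = 2π×3526/60 = 369.2 rad/s
τ = P_out/ω = 2095/369.2 = 5.674 N·m
In lb·ft: 5.674/1.356 = 4.18 lb·ft

4.18 lb·ft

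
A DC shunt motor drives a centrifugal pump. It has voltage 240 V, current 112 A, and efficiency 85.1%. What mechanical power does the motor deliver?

22.9 kW

P_in = V·I = 240 × 112 = 26880 W
P_out = η·P_in = 0.851 × 26880 = 22875 W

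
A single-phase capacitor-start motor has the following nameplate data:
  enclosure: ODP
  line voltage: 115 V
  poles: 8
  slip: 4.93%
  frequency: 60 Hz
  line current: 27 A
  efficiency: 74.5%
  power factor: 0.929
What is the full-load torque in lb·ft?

17.7 lb·ft

P_in = V·I·cosφ = 115 × 27 × 0.929 = 2885 W
P_out = η·P_in = 0.745 × 2885 = 2149 W
n_s = 120×60/8 = 900 rpm; n = 900×(1−0.0493) = 856 rpm
ω = 2π×856/60 = 89.64 rad/s
τ = P_out/ω = 2149/89.64 = 23.97 N·m
In lb·ft: 23.97/1.356 = 17.7 lb·ft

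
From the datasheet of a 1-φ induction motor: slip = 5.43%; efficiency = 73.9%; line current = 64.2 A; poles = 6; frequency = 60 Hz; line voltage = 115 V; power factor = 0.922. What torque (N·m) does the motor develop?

P_in = V·I·cosφ = 115 × 64.2 × 0.922 = 6807 W
P_out = η·P_in = 0.739 × 6807 = 5030 W
n_s = 120×60/6 = 1200 rpm; n = 1200×(1−0.0543) = 1135 rpm
ω = 2π×1135/60 = 118.9 rad/s
τ = P_out/ω = 5030/118.9 = 42.3 N·m

42.3 N·m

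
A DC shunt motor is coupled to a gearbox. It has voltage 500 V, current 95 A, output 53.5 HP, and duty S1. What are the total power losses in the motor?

7590 W

P_in = V·I = 500×95 = 47500 W
P_out = 53.5×746 = 39911 W
Losses = P_in − P_out = 47500 − 39911 = 7589 W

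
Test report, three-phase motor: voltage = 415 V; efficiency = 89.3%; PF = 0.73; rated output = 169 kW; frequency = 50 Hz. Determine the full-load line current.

P_out = 169 kW = 169000 W
P_in = P_out / η = 169000 / 0.893 = 189250 W
I_L = P_in / (√3·V_L·cosφ) = 189250 / (1.732 × 415 × 0.73) = 361 A

361 A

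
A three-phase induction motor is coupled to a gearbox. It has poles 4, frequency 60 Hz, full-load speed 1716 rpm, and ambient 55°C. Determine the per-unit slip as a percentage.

4.7 %

n_s = 120f/p = 120×60/4 = 1800 rpm
s = (n_s − n)/n_s = (1800 − 1716)/1800 = 0.0467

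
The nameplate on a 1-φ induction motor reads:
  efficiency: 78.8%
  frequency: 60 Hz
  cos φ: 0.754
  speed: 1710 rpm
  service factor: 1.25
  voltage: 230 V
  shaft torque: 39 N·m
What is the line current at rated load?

ω = 2π×1710/60 = 179.1 rad/s; P_out = τω = 39 × 179.1 = 6985 W
P_in = P_out / η = 6985 / 0.788 = 8864 W
I = P_in / (V·cosφ) = 8864 / (230 × 0.754) = 51.1 A

51.1 A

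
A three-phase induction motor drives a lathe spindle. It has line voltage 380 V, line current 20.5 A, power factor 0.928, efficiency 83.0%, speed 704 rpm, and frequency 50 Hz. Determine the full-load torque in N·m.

141 N·m

P_in = √3·V·I·cosφ = 1.732 × 380 × 20.5 × 0.928 = 12521 W
P_out = η·P_in = 0.83 × 12521 = 10392 W
n = 704 rpm
ω = 2π×704/60 = 73.72 rad/s
τ = P_out/ω = 10392/73.72 = 141 N·m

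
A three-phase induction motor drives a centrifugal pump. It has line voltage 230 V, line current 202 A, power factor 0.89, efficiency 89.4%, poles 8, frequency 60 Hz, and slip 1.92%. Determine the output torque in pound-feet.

P_in = √3·V·I·cosφ = 1.732 × 230 × 202 × 0.89 = 71617 W
P_out = η·P_in = 0.894 × 71617 = 64026 W
n_s = 120×60/8 = 900 rpm; n = 900×(1−0.0192) = 883 rpm
ω = 2π×883/60 = 92.47 rad/s
τ = P_out/ω = 64026/92.47 = 692.4 N·m
In lb·ft: 692.4/1.356 = 511 lb·ft

511 lb·ft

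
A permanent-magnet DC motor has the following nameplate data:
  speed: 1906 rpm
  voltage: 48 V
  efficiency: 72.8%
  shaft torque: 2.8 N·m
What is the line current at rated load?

ω = 2π×1906/60 = 199.6 rad/s; P_out = τω = 2.8 × 199.6 = 559 W
P_in = P_out / η = 559 / 0.728 = 768 W
I = P_in / V = 768 / 48 = 16 A

16 A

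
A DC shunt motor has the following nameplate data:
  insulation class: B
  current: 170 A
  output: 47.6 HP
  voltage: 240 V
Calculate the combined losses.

5.29 kW

P_in = V·I = 240×170 = 40800 W
P_out = 47.6×746 = 35510 W
Losses = P_in − P_out = 40800 − 35510 = 5290 W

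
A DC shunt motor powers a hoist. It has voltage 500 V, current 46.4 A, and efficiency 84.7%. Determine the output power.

19.7 kW

P_in = V·I = 500 × 46.4 = 23200 W
P_out = η·P_in = 0.847 × 23200 = 19650 W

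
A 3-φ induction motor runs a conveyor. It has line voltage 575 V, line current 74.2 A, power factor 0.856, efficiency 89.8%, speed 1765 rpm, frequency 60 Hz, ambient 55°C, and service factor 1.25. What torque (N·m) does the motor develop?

307 N·m

P_in = √3·V·I·cosφ = 1.732 × 575 × 74.2 × 0.856 = 63255 W
P_out = η·P_in = 0.898 × 63255 = 56803 W
n = 1765 rpm
ω = 2π×1765/60 = 184.8 rad/s
τ = P_out/ω = 56803/184.8 = 307 N·m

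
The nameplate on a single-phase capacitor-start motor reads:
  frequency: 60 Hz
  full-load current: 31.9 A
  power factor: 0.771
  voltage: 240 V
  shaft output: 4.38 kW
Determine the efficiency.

P_out = 4.38 kW = 4380 W
P_in = V·I·cosφ = 240 × 31.9 × 0.771 = 5903 W
η = P_out / P_in = 4380 / 5903 = 0.742 = 74.2%

74.2 %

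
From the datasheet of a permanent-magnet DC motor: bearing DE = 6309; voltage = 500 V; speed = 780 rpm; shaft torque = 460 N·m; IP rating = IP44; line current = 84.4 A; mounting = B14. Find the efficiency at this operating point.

ω = 2π × 780/60 = 81.68 rad/s; P_out = τω = 460 × 81.68 = 37573 W
P_in = V·I = 500 × 84.4 = 42200 W
η = P_out / P_in = 37573 / 42200 = 0.890 = 89.0%

89.0 %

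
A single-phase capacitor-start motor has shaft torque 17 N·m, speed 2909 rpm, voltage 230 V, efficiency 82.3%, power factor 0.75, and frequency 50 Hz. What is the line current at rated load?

ω = 2π×2909/60 = 304.6 rad/s; P_out = τω = 17 × 304.6 = 5178 W
P_in = P_out / η = 5178 / 0.823 = 6292 W
I = P_in / (V·cosφ) = 6292 / (230 × 0.75) = 36.5 A

36.5 A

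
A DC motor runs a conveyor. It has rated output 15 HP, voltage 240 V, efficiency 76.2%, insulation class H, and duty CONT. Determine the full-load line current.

P_out = 15 × 746 = 11190 W
P_in = P_out / η = 11190 / 0.762 = 14685 W
I = P_in / V = 14685 / 240 = 61.2 A

61.2 A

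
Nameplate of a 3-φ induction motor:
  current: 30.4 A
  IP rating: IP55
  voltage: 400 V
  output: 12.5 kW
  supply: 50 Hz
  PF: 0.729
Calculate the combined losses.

2.85 kW

P_in = √3·V·I·cosφ = 1.732×400×30.4×0.729 = 15354 W
P_out = 12500 W
Losses = P_in − P_out = 15354 − 12500 = 2854 W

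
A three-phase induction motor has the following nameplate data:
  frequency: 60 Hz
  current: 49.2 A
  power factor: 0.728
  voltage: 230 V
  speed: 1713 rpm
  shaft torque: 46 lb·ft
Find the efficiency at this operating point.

τ = 46 lb·ft × 1.356 = 62.38 N·m
ω = 2π × 1713/60 = 179.4 rad/s; P_out = τω = 62.38 × 179.4 = 11191 W
P_in = √3·V_L·I_L·cosφ = 1.732 × 230 × 49.2 × 0.728 = 14268 W
η = P_out / P_in = 11191 / 14268 = 0.784 = 78.4%

78.4 %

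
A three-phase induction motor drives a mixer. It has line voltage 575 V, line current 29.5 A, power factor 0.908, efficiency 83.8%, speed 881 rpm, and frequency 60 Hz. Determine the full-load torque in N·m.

242 N·m

P_in = √3·V·I·cosφ = 1.732 × 575 × 29.5 × 0.908 = 26676 W
P_out = η·P_in = 0.838 × 26676 = 22354 W
n = 881 rpm
ω = 2π×881/60 = 92.26 rad/s
τ = P_out/ω = 22354/92.26 = 242 N·m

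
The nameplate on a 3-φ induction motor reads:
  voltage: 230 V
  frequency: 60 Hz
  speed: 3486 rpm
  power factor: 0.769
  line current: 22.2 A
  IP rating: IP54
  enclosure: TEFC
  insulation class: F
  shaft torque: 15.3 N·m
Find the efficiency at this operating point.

82.1 %

ω = 2π × 3486/60 = 365.1 rad/s; P_out = τω = 15.3 × 365.1 = 5586 W
P_in = √3·V_L·I_L·cosφ = 1.732 × 230 × 22.2 × 0.769 = 6801 W
η = P_out / P_in = 5586 / 6801 = 0.821 = 82.1%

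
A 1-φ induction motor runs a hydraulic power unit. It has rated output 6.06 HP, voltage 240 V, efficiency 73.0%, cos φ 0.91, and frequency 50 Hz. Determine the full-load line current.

P_out = 6.06 × 746 = 4521 W
P_in = P_out / η = 4521 / 0.730 = 6193 W
I = P_in / (V·cosφ) = 6193 / (240 × 0.91) = 28.4 A

28.4 A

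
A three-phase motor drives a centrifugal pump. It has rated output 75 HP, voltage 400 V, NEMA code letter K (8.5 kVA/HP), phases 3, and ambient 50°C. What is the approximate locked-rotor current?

920 A

S_LR = 8.5 × 75 = 637.5 kVA
I_LR = S_LR/(√3·V_L) = 637500/(1.732×400) = 920 A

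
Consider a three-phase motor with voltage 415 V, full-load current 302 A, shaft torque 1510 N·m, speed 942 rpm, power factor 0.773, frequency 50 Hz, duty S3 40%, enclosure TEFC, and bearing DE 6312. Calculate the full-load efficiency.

88.8 %

ω = 2π × 942/60 = 98.65 rad/s; P_out = τω = 1510 × 98.65 = 148962 W
P_in = √3·V_L·I_L·cosφ = 1.732 × 415 × 302 × 0.773 = 167796 W
η = P_out / P_in = 148962 / 167796 = 0.888 = 88.8%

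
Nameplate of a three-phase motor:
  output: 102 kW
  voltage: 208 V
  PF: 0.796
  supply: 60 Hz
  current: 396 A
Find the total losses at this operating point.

11600 W

P_in = √3·V·I·cosφ = 1.732×208×396×0.796 = 113558 W
P_out = 102000 W
Losses = P_in − P_out = 113558 − 102000 = 11558 W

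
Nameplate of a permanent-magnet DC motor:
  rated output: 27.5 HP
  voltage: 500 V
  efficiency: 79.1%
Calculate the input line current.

P_out = 27.5 × 746 = 20515 W
P_in = P_out / η = 20515 / 0.791 = 25936 W
I = P_in / V = 25936 / 500 = 51.9 A

51.9 A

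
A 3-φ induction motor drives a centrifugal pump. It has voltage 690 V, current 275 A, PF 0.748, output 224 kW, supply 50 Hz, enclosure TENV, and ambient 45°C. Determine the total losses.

P_in = √3·V·I·cosφ = 1.732×690×275×0.748 = 245828 W
P_out = 224000 W
Losses = P_in − P_out = 245828 − 224000 = 21828 W

21.8 kW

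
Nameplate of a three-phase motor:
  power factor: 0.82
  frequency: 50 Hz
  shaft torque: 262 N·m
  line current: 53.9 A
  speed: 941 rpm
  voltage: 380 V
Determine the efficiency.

ω = 2π × 941/60 = 98.54 rad/s; P_out = τω = 262 × 98.54 = 25817 W
P_in = √3·V_L·I_L·cosφ = 1.732 × 380 × 53.9 × 0.82 = 29089 W
η = P_out / P_in = 25817 / 29089 = 0.888 = 88.8%

88.8 %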